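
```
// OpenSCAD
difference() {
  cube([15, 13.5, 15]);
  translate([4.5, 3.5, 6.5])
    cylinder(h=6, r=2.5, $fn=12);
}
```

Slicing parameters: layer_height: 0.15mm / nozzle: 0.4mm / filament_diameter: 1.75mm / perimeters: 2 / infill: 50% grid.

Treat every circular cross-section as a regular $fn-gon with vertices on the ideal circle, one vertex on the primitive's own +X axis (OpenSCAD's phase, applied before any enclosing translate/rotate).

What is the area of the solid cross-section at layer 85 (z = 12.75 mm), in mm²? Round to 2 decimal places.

At z = 12.75 mm: the cube is present — its section is the full 15×13.5 rectangle (area 202.50 mm²); the cylinder at (4.5, 3.5) is not intersected at this z (z outside [6.5, 12.5]); Taking the first minus the rest: none of the subtracted shapes is present at this height, so the 15×13.5 cube is unchanged — area = 202.50 mm². Overall, the cross-section is a single solid region. Net area = 202.50 mm².

202.50 mm²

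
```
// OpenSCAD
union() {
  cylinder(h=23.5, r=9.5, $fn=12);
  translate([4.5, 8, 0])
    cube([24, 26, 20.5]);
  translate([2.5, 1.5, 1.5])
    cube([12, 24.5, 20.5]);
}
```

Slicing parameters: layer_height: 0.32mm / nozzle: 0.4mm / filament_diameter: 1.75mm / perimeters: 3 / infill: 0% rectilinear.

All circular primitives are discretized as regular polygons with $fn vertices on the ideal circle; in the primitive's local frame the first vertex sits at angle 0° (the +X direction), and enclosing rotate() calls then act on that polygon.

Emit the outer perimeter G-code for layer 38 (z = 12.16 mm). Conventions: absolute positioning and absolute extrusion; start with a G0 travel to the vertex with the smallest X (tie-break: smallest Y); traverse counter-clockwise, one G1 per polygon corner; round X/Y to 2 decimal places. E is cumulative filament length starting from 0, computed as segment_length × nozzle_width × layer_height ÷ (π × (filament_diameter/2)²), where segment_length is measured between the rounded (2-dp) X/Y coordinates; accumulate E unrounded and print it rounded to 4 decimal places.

G0 X-9.50 Y0.00 Z12.16
G1 X-8.23 Y-4.75 E0.2617
G1 X-4.75 Y-8.23 E0.5236
G1 X0.00 Y-9.50 E0.7852
G1 X4.75 Y-8.23 E1.0469
G1 X8.23 Y-4.75 E1.3088
G1 X9.50 Y0.00 E1.5704
G1 X9.10 Y1.50 E1.6530
G1 X14.50 Y1.50 E1.9404
G1 X14.50 Y8.00 E2.2863
G1 X28.50 Y8.00 E3.0313
G1 X28.50 Y34.00 E4.4150
G1 X4.50 Y34.00 E5.6922
G1 X4.50 Y26.00 E6.1179
G1 X2.50 Y26.00 E6.2243
G1 X2.50 Y8.83 E7.1380
G1 X0.00 Y9.50 E7.2758
G1 X-4.75 Y8.23 E7.5374
G1 X-8.23 Y4.75 E7.7993
G1 X-9.50 Y0.00 E8.0610

At z = 12.16 mm: the r=9.5 cylinder contributes a regular 12-gon of circumradius 9.5; the cube at (4.5, 8) is present — its section is the full 24×26 rectangle; the 12×24.5 cube at (2.5, 1.5) contributes its full rectangle; Taking the union: the regions partially overlap (shared area 214.58 mm²), so overlapping operands fuse into one piece — 1 connected region. The outline is a single polygon with 19 vertices. Extrusion per mm of travel: 0.4 × 0.32 / (π × 0.875²) = 0.053216. Accumulating E over each segment gives final E = 8.0610.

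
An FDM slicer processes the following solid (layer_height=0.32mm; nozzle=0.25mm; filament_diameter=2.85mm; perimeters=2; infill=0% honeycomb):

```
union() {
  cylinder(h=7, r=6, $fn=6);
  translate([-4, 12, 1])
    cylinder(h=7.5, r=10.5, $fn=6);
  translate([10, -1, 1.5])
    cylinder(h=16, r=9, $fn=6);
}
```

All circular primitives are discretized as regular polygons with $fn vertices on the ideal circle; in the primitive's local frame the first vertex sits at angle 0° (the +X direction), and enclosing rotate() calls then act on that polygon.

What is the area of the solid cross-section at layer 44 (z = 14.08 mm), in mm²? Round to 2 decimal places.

At z = 14.08 mm: the cylinder is absent (z outside [0, 7]); the cylinder at (-4, 12) does not reach this height (z outside [1, 8.5]); the r=9 cylinder at (10, -1) contributes a regular 6-gon of circumradius 9 (area = (6/2)·9.000²·sin(360°/6) = 210.44 mm²); Combining (union): only the r=9 cylinder at (10, -1) is present, so the union is just that shape — area = 210.44 mm². Overall, the cross-section is a single solid region. Net area = 210.44 mm².

210.44 mm²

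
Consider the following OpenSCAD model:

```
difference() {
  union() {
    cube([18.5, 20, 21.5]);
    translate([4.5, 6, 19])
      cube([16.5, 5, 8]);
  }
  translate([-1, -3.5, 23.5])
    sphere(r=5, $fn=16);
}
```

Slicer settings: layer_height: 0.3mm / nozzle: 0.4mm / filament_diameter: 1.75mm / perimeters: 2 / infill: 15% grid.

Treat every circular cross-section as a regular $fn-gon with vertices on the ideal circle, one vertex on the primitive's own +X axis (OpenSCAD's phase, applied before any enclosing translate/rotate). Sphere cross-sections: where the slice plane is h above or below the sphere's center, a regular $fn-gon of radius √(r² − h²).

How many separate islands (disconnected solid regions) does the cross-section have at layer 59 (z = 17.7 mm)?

At z = 17.7 mm: the cube is present — its section is the full 18.5×20 rectangle; the cube at (4.5, 6) is not intersected at this z (z outside [19, 27]); Taking the union: only the 18.5×20 cube is present, so the union is just that shape — 1 connected region; the sphere at (-1, -3.5) does not reach this height (|z−center|=5.800 > r=5); Subtracting the remaining from the first: none of the subtracted shapes is present at this height, so the result so far is unchanged — 1 connected region. Overall, the cross-section is a single solid region. Island count = 1.

1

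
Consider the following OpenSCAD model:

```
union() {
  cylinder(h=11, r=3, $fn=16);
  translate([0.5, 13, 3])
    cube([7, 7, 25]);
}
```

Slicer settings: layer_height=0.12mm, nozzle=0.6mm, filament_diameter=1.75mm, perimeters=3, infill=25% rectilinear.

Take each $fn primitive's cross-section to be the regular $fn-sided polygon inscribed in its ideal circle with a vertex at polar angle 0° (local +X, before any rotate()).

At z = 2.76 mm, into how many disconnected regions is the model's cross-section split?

1

At z = 2.76 mm: the r=3 cylinder contributes a regular 16-gon of circumradius 3; the cube at (0.5, 13) is absent (z outside [3, 28]); Merging all regions: only the r=3 cylinder is present, so the union is just that shape — 1 connected region. The result has 1 disconnected region.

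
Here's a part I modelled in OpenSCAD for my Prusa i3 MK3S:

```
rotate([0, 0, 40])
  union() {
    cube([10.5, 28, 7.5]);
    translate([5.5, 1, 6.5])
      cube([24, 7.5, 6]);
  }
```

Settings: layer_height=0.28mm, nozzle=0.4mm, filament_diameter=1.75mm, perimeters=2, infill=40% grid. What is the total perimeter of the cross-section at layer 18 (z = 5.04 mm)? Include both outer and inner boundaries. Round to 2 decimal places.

77.00 mm

At z = 5.04 mm: the cube (footprint 10.5×28) is included at this height (perimeter 77.00 mm); the cube at (5.5, 1) is absent (z outside [6.5, 12.5]); Combining (union): only the 10.5×28 cube is present, so the union is just that shape — boundary = 77.00 mm; (rotated 40° about Z; rotation is an isometry so areas/perimeters/island counts are preserved). Overall, the cross-section is a single solid region. Total boundary length (outer) = 77.00 mm.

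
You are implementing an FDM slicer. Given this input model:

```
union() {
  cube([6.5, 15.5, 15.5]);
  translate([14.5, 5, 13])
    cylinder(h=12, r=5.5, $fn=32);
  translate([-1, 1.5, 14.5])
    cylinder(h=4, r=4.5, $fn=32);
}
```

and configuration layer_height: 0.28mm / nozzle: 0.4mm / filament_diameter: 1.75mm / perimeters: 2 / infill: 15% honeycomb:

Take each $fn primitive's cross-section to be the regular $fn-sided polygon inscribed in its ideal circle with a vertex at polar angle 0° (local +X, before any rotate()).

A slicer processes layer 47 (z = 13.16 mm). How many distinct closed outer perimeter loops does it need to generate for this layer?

2

At z = 13.16 mm: the cube (footprint 6.5×15.5) is included at this height; the cylinder at (14.5, 5): section is a regular 32-gon, circumradius r=5.5; the cylinder at (-1, 1.5) does not reach this height (z outside [14.5, 18.5]); Taking the union: the 2 present regions are separate (no shared area or edge), so areas and boundary lengths simply add and each stays a separate island — 2 connected regions. The result has 2 disconnected regions.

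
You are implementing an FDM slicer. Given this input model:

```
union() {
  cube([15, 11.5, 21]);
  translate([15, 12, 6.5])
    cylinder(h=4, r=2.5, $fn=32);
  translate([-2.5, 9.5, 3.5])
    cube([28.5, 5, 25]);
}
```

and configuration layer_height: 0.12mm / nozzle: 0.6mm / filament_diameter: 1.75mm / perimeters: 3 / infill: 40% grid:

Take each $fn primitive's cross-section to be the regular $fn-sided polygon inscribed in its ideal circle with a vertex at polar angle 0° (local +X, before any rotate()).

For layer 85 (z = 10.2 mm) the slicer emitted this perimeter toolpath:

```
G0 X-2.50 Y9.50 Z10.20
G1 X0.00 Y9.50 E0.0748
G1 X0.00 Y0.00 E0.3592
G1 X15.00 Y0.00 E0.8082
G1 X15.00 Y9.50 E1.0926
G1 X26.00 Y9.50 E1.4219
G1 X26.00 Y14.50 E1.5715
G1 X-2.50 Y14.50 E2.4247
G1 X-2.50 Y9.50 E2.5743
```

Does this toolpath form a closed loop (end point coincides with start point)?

Start point (G0): (-2.50, 9.50). End point (last G1): the path returns to the start — closed.

yes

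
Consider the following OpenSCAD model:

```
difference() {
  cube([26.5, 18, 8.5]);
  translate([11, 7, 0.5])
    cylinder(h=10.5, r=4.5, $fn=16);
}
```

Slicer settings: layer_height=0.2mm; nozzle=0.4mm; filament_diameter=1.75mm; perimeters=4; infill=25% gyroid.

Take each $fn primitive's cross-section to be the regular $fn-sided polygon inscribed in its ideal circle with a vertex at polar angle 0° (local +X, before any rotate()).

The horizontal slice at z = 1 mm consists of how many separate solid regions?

At z = 1 mm: the cube is present — its section is the full 26.5×18 rectangle; the r=4.5 cylinder at (11, 7) gives a regular 16-gon of circumradius 4.5 (constant along its height); After the difference (first − rest): starting from the 26.5×18 cube, the r=4.5 cylinder at (11, 7) lies wholly inside it (removes its full 61.99 mm² and its 28.09 mm outline becomes a hole wall) — 1 connected region with 1 hole. The result has 1 disconnected region.

1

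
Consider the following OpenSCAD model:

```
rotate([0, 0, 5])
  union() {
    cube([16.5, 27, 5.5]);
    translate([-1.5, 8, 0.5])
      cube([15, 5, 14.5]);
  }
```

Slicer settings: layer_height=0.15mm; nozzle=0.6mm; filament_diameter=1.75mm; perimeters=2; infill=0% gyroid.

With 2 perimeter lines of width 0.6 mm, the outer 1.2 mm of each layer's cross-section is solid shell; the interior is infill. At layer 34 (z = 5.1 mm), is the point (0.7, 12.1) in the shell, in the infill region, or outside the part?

At z = 5.1 mm: the 16.5×27 cube contributes its full rectangle; the cube at (-1.5, 8) (footprint 15×5) is included at this height; Taking the union: the regions partially overlap (shared area 67.50 mm²), so overlapping operands fuse into one piece — 1 connected region; (whole slice rotated 5° about Z — lengths, areas and connectivity unchanged). Overall, the cross-section is a single solid region. Undo the 5° rotation: the query point maps to (1.752, 11.993) in the un-rotated model frame. The nearest boundary edge runs (-1.50, 13.00)→(0.00, 13.00); distance from the point to it = 2.02 mm. The point is inside the cross-section and 2.02 mm from the nearest boundary — more than the 1.2 mm shell width (2 × 0.6), so it's in the infill interior.

infill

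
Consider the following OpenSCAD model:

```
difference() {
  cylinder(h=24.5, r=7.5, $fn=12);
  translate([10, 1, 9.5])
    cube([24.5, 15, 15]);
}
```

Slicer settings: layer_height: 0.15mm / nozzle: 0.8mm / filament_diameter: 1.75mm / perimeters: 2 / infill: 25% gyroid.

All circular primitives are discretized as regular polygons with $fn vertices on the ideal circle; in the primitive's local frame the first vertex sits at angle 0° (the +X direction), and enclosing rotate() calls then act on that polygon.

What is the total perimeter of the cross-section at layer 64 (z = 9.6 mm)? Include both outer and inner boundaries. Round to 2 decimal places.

46.59 mm

At z = 9.6 mm: the r=7.5 cylinder gives a regular 12-gon of circumradius 7.5 (constant along its height) (perimeter = 2·12·7.500·sin(180°/12) = 46.59 mm); the 24.5×15 cube at (10, 1) contributes its full rectangle (perimeter 79.00 mm); Subtracting the remaining from the first: starting from the r=7.5 cylinder, the 24.5×15 cube at (10, 1) misses the remaining region (no effect) — boundary = 46.59 mm. Overall, the cross-section is a single solid region. Total boundary length (outer) = 46.59 mm.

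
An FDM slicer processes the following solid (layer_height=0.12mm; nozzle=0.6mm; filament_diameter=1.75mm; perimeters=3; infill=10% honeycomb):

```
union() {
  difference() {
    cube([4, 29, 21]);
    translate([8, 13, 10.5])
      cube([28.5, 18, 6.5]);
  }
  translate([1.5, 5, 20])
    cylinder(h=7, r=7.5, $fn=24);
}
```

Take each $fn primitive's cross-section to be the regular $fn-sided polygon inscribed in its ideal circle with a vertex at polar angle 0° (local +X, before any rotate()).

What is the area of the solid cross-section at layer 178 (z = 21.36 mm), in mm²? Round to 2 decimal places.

At z = 21.36 mm: the cube does not reach this height (z outside [0, 21]); the cube at (8, 13) does not reach this height (z outside [10.5, 17]); Taking the first minus the rest: the first operand is absent here, so nothing remains; the cylinder at (1.5, 5): section is a regular 24-gon, circumradius r=7.5 (area = (24/2)·7.500²·sin(360°/24) = 174.70 mm²); Merging all regions: only the r=7.5 cylinder at (1.5, 5) is present, so the union is just that shape — area = 174.70 mm². Overall, the cross-section is a single solid region. Net area = 174.70 mm².

174.70 mm²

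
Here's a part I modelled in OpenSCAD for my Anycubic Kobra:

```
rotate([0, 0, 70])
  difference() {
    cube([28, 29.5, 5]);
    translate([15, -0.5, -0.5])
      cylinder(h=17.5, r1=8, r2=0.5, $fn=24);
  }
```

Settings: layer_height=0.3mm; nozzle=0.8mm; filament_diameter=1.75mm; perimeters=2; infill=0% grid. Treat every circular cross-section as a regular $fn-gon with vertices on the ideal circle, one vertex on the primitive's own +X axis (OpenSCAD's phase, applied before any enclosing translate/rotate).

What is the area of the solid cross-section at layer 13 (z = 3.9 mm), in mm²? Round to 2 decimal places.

At z = 3.9 mm: the cube (footprint 28×29.5) is included at this height (area 826.00 mm²); the cone at (15, -0.5) (r1=8→r2=0.5) has section circumradius 6.114 here — a regular 24-gon (area = (24/2)·6.114²·sin(360°/24) = 116.11 mm²); After the difference (first − rest): starting from the 28×29.5 cube (826.00 mm²), the cone at (15, -0.5) partially overlaps it — only the 51.97 mm² overlap (of its 116.11 mm²) is removed, clipping the outline — area = 774.03 mm²; (whole slice rotated 70° about Z — lengths, areas and connectivity unchanged). Overall, the cross-section is a single solid region. Net area = 774.03 mm².

774.03 mm²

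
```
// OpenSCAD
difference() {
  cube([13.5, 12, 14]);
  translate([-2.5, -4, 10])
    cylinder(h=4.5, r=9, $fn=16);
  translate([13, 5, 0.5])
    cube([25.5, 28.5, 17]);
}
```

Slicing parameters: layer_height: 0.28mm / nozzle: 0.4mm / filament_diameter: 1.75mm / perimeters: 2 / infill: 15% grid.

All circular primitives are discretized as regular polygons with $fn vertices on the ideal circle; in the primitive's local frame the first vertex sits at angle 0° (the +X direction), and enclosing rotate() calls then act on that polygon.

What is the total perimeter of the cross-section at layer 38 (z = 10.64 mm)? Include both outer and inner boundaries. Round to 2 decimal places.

48.37 mm

At z = 10.64 mm: the 13.5×12 cube contributes its full rectangle (perimeter 51.00 mm); the r=9 cylinder at (-2.5, -4) gives a regular 16-gon of circumradius 9 (constant along its height) (perimeter = 2·16·9.000·sin(180°/16) = 56.19 mm); the cube at (13, 5) is present — its section is the full 25.5×28.5 rectangle (perimeter 108.00 mm); Subtracting the remaining from the first: starting from the 13.5×12 cube, the r=9 cylinder at (-2.5, -4) partially overlaps it — only the 15.78 mm² overlap (of its 247.98 mm²) is removed, clipping the outline; the 25.5×28.5 cube at (13, 5) partially overlaps it — only the 3.50 mm² overlap (of its 726.75 mm²) is removed, clipping the outline — boundary = 48.37 mm. Overall, the cross-section is a single solid region. Total boundary length (outer) = 48.37 mm.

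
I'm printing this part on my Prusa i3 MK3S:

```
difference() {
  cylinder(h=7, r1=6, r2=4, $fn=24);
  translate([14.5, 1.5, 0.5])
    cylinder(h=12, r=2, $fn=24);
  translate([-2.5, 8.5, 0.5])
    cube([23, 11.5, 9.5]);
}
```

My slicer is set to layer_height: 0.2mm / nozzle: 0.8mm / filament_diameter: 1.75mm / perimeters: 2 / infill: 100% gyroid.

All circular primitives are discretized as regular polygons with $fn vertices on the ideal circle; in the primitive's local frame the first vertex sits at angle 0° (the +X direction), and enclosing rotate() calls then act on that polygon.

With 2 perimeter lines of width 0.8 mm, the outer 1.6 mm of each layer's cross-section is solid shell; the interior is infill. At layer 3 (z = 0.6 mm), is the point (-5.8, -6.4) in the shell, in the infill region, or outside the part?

outside

At z = 0.6 mm: the cone: at t=0.086 of its height the radius interpolates to r₁+(r₂−r₁)t = 5.829, giving a regular 24-gon of that circumradius; the cylinder at (14.5, 1.5): section is a regular 24-gon, circumradius r=2; the cube at (-2.5, 8.5) is present — its section is the full 23×11.5 rectangle; Taking the first minus the rest: starting from the cone, the r=2 cylinder at (14.5, 1.5) misses the remaining region (no effect); the 23×11.5 cube at (-2.5, 8.5) misses the remaining region (no effect) — 1 connected region. Overall, the cross-section is a single solid region. The nearest boundary edge runs (-2.91, -5.05)→(-4.12, -4.12); distance from the point to it = 2.83 mm. The point is not inside any of the regions above, so it lies outside the cross-section (2.83 mm from the nearest boundary).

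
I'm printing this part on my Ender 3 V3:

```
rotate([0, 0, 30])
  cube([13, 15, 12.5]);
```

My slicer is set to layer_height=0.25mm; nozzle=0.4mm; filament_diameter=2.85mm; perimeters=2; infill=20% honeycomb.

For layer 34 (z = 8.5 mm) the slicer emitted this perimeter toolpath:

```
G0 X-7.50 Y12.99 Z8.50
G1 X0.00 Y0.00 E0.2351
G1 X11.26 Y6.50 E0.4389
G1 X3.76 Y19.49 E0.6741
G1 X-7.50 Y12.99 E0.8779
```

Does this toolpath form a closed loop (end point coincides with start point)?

yes

Start point (G0): (-7.50, 12.99). End point (last G1): the path returns to the start — closed.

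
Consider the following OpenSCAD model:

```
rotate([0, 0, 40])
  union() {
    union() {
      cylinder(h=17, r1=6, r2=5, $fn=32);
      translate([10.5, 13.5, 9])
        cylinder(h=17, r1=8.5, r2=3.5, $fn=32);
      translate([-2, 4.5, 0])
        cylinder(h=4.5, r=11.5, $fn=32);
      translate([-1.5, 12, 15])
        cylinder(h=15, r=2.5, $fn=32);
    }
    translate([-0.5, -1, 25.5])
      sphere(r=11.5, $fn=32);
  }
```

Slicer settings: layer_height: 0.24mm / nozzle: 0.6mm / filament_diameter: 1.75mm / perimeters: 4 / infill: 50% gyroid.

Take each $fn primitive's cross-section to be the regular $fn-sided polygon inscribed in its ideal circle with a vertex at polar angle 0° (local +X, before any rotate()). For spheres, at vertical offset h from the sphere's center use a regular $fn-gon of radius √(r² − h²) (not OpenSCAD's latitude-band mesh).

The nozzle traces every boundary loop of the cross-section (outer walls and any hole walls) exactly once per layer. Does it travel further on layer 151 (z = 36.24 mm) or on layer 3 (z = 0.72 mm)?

layer 3 (z = 0.72 mm)

Layer 151 (z = 36.24): the cone is absent (z outside [0, 17]); the cone at (10.5, 13.5) is absent (z outside [9, 26]); the cylinder at (-2, 4.5) does not reach this height (z outside [0, 4.5]); the cylinder at (-1.5, 12) does not reach this height (z outside [15, 30]); Merging all regions: nothing is present at this height; the sphere at (-0.5, -1): section is a regular 32-gon, circumradius = √(r²−h²) = √(11.5²−10.74²) = 4.111 (perimeter = 2·32·4.111·sin(180°/32) = 25.79 mm); Combining (union): only the r=11.5 sphere at (-0.5, -1) is present, so the union is just that shape — boundary = 25.79 mm; (whole slice rotated 40° about Z — lengths, areas and connectivity unchanged). So its perimeter = 25.79 mm. Layer 3 (z = 0.72): the cone (r1=6→r2=5) has section circumradius 5.958 here — a regular 32-gon (perimeter = 2·32·5.958·sin(180°/32) = 37.37 mm); the cone at (10.5, 13.5) is not intersected at this z (z outside [9, 26]); the r=11.5 cylinder at (-2, 4.5) gives a regular 32-gon of circumradius 11.5 (constant along its height) (perimeter = 2·32·11.500·sin(180°/32) = 72.14 mm); the cylinder at (-1.5, 12) is not intersected at this z (z outside [15, 30]); Merging all regions: the cone lies entirely inside the r=11.5 cylinder at (-2, 4.5), so the union is just the r=11.5 cylinder at (-2, 4.5) — boundary = 72.14 mm; the sphere at (-0.5, -1) is absent (|z−center|=24.780 > r=11.5); Combining (union): only the result so far is present, so the union is just that shape — boundary = 72.14 mm; (rotated 40° about Z; rotation is an isometry so areas/perimeters/island counts are preserved). So its perimeter = 72.14 mm. Layer 3 is larger (72.14 vs 25.79 mm).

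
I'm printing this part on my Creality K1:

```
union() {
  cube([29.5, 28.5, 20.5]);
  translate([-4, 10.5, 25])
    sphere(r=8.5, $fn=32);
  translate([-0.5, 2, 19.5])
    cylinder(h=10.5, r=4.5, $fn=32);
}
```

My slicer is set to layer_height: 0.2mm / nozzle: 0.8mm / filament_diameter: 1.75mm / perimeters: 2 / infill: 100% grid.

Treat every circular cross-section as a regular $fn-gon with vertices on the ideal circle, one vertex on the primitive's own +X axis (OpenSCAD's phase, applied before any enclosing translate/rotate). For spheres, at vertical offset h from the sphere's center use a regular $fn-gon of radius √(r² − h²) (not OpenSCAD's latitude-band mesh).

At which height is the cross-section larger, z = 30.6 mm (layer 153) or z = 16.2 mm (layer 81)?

Layer 153 (z = 30.6): the cube does not reach this height (z outside [0, 20.5]); the r=8.5 sphere at (-4, 10.5) contributes a regular 32-gon of circumradius √(8.5²−5.6²) = 6.395 (area = (32/2)·6.395²·sin(360°/32) = 127.64 mm²); the cylinder at (-0.5, 2) is not intersected at this z (z outside [19.5, 30]); Taking the union: only the r=8.5 sphere at (-4, 10.5) is present, so the union is just that shape — area = 127.64 mm². So its area = 127.64 mm². Layer 81 (z = 16.2): the cube (footprint 29.5×28.5) is included at this height (area 840.75 mm²); the sphere at (-4, 10.5) does not reach this height (|z−center|=8.800 > r=8.5); the cylinder at (-0.5, 2) does not reach this height (z outside [19.5, 30]); Merging all regions: only the 29.5×28.5 cube is present, so the union is just that shape — area = 840.75 mm². So its area = 840.75 mm². Layer 81 is larger (840.75 vs 127.64 mm²).

layer 81 (z = 16.2 mm)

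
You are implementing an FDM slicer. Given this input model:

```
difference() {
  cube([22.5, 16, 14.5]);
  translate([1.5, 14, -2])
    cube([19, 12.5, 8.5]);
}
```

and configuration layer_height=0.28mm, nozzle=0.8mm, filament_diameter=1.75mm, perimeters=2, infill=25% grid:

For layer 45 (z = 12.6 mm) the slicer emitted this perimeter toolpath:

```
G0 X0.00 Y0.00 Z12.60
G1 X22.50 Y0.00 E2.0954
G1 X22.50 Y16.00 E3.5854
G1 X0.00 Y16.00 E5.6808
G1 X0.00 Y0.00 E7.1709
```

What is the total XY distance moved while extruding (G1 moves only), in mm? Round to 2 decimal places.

77.00 mm

Sum the Euclidean lengths of each G1 segment: total = 77.00 mm.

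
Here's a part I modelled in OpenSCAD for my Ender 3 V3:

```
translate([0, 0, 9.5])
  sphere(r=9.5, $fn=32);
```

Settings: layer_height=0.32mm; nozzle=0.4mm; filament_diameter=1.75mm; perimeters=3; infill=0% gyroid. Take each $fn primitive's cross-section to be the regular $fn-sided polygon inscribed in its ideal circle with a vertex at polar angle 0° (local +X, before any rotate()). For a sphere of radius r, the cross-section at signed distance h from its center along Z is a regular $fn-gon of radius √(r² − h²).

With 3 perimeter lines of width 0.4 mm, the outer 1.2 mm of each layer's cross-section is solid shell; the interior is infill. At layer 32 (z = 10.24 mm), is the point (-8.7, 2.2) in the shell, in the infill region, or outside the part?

shell

At z = 10.24 mm: the sphere: section is a regular 32-gon, circumradius = √(r²−h²) = √(9.5²−0.74²) = 9.471. Overall, the cross-section is a single solid region. The nearest boundary edge runs (-8.75, 3.62)→(-9.29, 1.85); distance from the point to it = 0.46 mm. The point is inside the cross-section, 0.46 mm from the nearest boundary — within the 1.2 mm shell band (3 × 0.4).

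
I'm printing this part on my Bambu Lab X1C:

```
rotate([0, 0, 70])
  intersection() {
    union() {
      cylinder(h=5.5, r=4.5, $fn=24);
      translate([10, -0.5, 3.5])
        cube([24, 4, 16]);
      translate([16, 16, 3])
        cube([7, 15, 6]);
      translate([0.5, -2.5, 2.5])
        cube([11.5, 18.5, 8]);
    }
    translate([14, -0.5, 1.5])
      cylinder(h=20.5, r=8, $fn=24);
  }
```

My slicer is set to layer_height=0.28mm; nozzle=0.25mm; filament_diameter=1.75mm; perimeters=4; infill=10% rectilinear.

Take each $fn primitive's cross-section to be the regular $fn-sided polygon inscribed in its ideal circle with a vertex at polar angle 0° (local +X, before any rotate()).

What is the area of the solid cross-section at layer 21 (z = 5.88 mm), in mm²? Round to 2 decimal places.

At z = 5.88 mm: the cylinder does not reach this height (z outside [0, 5.5]); the cube at (10, -0.5) (footprint 24×4) is included at this height (area 96.00 mm²); the cube at (16, 16) is present — its section is the full 7×15 rectangle (area 105.00 mm²); the cube at (0.5, -2.5) (footprint 11.5×18.5) is included at this height (area 212.75 mm²); Taking the union: the regions partially overlap — summed areas 413.75 mm² minus the doubly-counted overlap 8.00 mm² gives 405.75 mm² — area = 405.75 mm²; the cylinder at (14, -0.5): section is a regular 24-gon, circumradius r=8 (area = (24/2)·8.000²·sin(360°/24) = 198.77 mm²); After intersecting: the r=8 cylinder at (14, -0.5) partially overlaps that combined region; clipping to the common part keeps 84.11 mm² — area = 84.11 mm²; (rotated 70° about Z; rotation is an isometry so areas/perimeters/island counts are preserved). Overall, the cross-section is a single solid region. Net area = 84.11 mm².

84.11 mm²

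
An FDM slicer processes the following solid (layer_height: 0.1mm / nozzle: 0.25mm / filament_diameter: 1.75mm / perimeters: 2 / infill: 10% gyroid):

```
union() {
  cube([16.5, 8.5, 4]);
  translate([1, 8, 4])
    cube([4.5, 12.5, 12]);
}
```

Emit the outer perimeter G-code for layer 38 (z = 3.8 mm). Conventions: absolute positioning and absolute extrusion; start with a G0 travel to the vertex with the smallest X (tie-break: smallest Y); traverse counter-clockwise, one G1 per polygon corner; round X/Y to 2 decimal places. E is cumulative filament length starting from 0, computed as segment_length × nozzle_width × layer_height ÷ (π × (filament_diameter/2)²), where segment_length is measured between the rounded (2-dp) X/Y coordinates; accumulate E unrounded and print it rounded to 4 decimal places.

G0 X0.00 Y0.00 Z3.80
G1 X16.50 Y0.00 E0.1715
G1 X16.50 Y8.50 E0.2598
G1 X0.00 Y8.50 E0.4313
G1 X0.00 Y0.00 E0.5197

At z = 3.8 mm: the cube is present — its section is the full 16.5×8.5 rectangle; the cube at (1, 8) does not reach this height (z outside [4, 16]); Taking the union: only the 16.5×8.5 cube is present, so the union is just that shape — 1 connected region. The outline is a single polygon with 4 vertices. Extrusion per mm of travel: 0.25 × 0.1 / (π × 0.875²) = 0.010394. Accumulating E over each segment gives final E = 0.5197.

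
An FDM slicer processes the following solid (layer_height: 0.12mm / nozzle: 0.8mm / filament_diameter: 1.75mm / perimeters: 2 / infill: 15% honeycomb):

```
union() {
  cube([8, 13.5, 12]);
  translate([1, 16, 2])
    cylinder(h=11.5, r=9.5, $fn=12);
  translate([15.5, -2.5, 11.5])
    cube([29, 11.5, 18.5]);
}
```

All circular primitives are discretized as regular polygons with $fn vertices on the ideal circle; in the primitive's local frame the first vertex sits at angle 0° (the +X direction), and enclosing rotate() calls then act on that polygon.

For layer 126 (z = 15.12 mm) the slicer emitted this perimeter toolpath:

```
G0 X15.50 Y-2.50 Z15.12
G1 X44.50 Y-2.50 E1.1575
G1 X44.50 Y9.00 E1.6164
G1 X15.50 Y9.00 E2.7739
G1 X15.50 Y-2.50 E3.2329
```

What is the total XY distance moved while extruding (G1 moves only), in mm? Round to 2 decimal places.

81.00 mm

Sum the Euclidean lengths of each G1 segment: total = 81.00 mm.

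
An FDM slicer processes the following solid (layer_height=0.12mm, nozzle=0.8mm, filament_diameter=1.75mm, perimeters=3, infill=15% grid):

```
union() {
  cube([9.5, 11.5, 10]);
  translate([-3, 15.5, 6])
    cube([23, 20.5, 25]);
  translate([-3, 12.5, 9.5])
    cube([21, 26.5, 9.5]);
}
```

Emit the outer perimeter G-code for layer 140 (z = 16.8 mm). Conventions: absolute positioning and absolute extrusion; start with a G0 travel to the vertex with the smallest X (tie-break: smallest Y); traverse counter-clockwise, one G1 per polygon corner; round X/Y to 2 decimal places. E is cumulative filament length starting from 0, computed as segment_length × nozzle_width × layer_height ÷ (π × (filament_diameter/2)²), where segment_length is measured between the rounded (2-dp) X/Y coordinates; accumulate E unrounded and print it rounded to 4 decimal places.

At z = 16.8 mm: the cube is not intersected at this z (z outside [0, 10]); the cube at (-3, 15.5) (footprint 23×20.5) is included at this height; the 21×26.5 cube at (-3, 12.5) contributes its full rectangle; Merging all regions: the regions partially overlap (shared area 430.50 mm²), so overlapping operands fuse into one piece — 1 connected region. The outline is a single polygon with 8 vertices. Extrusion per mm of travel: 0.8 × 0.12 / (π × 0.875²) = 0.039912. Accumulating E over each segment gives final E = 3.9513.

G0 X-3.00 Y12.50 Z16.80
G1 X18.00 Y12.50 E0.8382
G1 X18.00 Y15.50 E0.9579
G1 X20.00 Y15.50 E1.0377
G1 X20.00 Y36.00 E1.8559
G1 X18.00 Y36.00 E1.9357
G1 X18.00 Y39.00 E2.0555
G1 X-3.00 Y39.00 E2.8936
G1 X-3.00 Y12.50 E3.9513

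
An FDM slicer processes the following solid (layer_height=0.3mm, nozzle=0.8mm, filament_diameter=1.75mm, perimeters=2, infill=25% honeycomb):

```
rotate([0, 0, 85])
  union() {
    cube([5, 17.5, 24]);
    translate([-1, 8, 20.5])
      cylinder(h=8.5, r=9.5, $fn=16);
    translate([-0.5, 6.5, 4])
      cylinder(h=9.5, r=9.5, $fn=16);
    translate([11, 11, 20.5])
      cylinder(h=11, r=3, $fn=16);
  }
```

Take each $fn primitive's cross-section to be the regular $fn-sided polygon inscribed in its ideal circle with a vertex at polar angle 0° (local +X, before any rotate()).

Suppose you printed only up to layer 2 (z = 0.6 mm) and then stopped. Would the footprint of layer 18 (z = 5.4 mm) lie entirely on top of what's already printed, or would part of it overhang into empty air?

Compare the two slices. At z = 0.6: the 5×17.5 cube contributes its full rectangle (area 87.50 mm²); the cylinder at (-1, 8) is not intersected at this z (z outside [20.5, 29]); the cylinder at (-0.5, 6.5) is absent (z outside [4, 13.5]); the cylinder at (11, 11) does not reach this height (z outside [20.5, 31.5]); Taking the union: only the 5×17.5 cube is present, so the union is just that shape — area = 87.50 mm²; (rotated 85° about Z; rotation is an isometry so areas/perimeters/island counts are preserved). At z = 5.4: the cube is present — its section is the full 5×17.5 rectangle (area 87.50 mm²); the cylinder at (-1, 8) is absent (z outside [20.5, 29]); the r=9.5 cylinder at (-0.5, 6.5) gives a regular 16-gon of circumradius 9.5 (constant along its height) (area = (16/2)·9.500²·sin(360°/16) = 276.30 mm²); the cylinder at (11, 11) is absent (z outside [20.5, 31.5]); Merging all regions: the regions partially overlap — summed areas 363.80 mm² minus the doubly-counted overlap 76.20 mm² gives 287.60 mm² — area = 287.60 mm²; (whole slice rotated 85° about Z — lengths, areas and connectivity unchanged). Checking containment: at z = 5.4 the cross-section extends beyond the z = 0.6 cross-section by about 200.10 mm².

part overhangs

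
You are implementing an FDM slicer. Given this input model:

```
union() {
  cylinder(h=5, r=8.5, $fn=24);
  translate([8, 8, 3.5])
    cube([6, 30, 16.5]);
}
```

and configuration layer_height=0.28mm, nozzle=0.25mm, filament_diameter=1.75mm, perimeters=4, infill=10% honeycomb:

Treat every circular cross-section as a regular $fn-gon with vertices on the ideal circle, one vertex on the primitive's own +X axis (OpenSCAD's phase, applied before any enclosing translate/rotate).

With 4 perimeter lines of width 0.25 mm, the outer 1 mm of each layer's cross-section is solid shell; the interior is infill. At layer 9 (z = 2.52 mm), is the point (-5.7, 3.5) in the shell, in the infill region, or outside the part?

At z = 2.52 mm: the cylinder: section is a regular 24-gon, circumradius r=8.5; the cube at (8, 8) does not reach this height (z outside [3.5, 20]); Combining (union): only the r=8.5 cylinder is present, so the union is just that shape — 1 connected region. Overall, the cross-section is a single solid region. The nearest boundary edge runs (-6.01, 6.01)→(-7.36, 4.25); distance from the point to it = 1.77 mm. The point is inside the cross-section and 1.77 mm from the nearest boundary — more than the 1 mm shell width (4 × 0.25), so it's in the infill interior.

infill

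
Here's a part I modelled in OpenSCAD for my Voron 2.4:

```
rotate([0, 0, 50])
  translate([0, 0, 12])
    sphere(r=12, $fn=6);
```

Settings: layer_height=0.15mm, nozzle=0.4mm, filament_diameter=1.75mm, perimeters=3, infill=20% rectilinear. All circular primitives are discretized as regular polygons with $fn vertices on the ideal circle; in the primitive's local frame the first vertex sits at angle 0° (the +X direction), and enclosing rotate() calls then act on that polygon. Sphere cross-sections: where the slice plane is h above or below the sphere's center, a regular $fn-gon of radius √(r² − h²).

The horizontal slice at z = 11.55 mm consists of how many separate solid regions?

At z = 11.55 mm: the r=12 sphere contributes a regular 6-gon of circumradius √(12²−0.45²) = 11.992; (rotated 50° about Z; rotation is an isometry so areas/perimeters/island counts are preserved). The result has 1 disconnected region.

1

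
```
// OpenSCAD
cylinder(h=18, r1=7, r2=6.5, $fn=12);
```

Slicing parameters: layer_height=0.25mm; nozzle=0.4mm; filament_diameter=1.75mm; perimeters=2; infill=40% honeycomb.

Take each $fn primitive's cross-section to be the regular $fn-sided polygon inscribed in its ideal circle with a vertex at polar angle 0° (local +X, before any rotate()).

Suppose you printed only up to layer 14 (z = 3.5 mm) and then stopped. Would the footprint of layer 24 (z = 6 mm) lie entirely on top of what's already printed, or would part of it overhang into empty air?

Compare the two slices. At z = 3.5: the cone (r1=7→r2=6.5) has section circumradius 6.903 here — a regular 12-gon (area = (12/2)·6.903²·sin(360°/12) = 142.95 mm²). At z = 6: the cone (r1=7→r2=6.5) has section circumradius 6.833 here — a regular 12-gon (area = (12/2)·6.833²·sin(360°/12) = 140.08 mm²). Checking containment: the cross-section at z = 6 is a subset of the cross-section at z = 3.5.

entirely on top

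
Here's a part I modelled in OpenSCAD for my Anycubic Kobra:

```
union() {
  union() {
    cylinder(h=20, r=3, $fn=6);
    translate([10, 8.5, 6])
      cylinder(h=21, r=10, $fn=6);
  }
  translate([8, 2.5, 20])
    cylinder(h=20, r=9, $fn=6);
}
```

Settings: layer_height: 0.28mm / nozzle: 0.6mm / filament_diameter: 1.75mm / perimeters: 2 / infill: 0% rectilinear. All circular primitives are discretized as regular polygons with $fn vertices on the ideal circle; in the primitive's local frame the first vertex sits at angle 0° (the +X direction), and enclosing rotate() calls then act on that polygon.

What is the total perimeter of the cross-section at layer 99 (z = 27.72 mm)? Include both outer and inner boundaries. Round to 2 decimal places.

At z = 27.72 mm: the cylinder is absent (z outside [0, 20]); the cylinder at (10, 8.5) is absent (z outside [6, 27]); Merging all regions: nothing is present at this height; the r=9 cylinder at (8, 2.5) gives a regular 6-gon of circumradius 9 (constant along its height) (perimeter = 2·6·9.000·sin(180°/6) = 54.00 mm); Taking the union: only the r=9 cylinder at (8, 2.5) is present, so the union is just that shape — boundary = 54.00 mm. Overall, the cross-section is a single solid region. Total boundary length (outer) = 54.00 mm.

54.00 mm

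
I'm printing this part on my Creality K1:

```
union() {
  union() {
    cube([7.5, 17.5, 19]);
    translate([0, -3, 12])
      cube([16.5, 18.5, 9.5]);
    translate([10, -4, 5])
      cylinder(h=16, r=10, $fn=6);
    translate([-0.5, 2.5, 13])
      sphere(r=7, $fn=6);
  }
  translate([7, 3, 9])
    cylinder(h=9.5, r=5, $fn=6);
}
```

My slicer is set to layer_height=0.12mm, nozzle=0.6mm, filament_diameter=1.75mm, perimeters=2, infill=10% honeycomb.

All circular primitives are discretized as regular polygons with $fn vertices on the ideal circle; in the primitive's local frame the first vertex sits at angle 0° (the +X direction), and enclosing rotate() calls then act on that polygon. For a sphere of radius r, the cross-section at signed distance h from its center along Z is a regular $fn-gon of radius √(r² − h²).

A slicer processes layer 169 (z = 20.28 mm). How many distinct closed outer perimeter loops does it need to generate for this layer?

At z = 20.28 mm: the cube does not reach this height (z outside [0, 19]); the cube at (0, -3) is present — its section is the full 16.5×18.5 rectangle; the r=10 cylinder at (10, -4) contributes a regular 6-gon of circumradius 10; the sphere at (-0.5, 2.5) is absent (|z−center|=7.280 > r=7); Taking the union: the regions partially overlap (shared area 103.08 mm²), so overlapping operands fuse into one piece — 1 connected region; the cylinder at (7, 3) does not reach this height (z outside [9, 18.5]); Taking the union: only the result so far is present, so the union is just that shape — 1 connected region. The result has 1 disconnected region.

1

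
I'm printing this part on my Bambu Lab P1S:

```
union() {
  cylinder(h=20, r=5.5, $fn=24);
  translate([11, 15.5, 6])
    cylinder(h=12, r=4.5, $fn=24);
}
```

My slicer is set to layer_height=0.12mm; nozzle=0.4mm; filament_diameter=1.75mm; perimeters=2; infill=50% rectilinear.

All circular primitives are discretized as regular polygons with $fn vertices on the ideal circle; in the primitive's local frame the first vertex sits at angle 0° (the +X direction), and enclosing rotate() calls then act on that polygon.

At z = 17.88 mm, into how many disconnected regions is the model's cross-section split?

2

At z = 17.88 mm: the r=5.5 cylinder gives a regular 24-gon of circumradius 5.5 (constant along its height); the r=4.5 cylinder at (11, 15.5) gives a regular 24-gon of circumradius 4.5 (constant along its height); Merging all regions: the 2 present regions are separate (no shared area or edge), so areas and boundary lengths simply add and each stays a separate island — 2 connected regions. The result has 2 disconnected regions.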